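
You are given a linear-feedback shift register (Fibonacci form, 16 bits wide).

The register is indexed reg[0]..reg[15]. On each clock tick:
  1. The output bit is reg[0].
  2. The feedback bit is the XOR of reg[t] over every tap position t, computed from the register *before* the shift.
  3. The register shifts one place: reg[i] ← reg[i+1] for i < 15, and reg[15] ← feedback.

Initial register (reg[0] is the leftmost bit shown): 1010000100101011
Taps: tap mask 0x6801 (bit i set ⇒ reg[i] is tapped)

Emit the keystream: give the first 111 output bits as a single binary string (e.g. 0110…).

101000010010101101000011101010010111100100000001000101101101101000000111111000010111110010111100000110010001001

step | reg (before) | out | fb
   0 | 1010000100101011 | 1 | 0
   1 | 0100001001010110 | 0 | 1
   2 | 1000010010101101 | 1 | 0
   3 | 0000100101011010 | 0 | 0
   4 | 0001001010110100 | 0 | 0
   5 | 0010010101101000 | 0 | 0
   6 | 0100101011010000 | 0 | 1
   7 | 1001010110100001 | 1 | 1
   8 | 0010101101000011 | 0 | 1
   9 | 0101011010000111 | 0 | 0
  10 | 1010110100001110 | 1 | 1
  11 | 0101101000011101 | 0 | 0
  12 | 1011010000111010 | 1 | 1
  13 | 0110100001110101 | 0 | 0
  14 | 1101000011101010 | 1 | 0
  15 | 1010000111010100 | 1 | 1
  16 | 0100001110101001 | 0 | 0
  17 | 1000011101010010 | 1 | 1
  18 | 0000111010100101 | 0 | 1
  19 | 0001110101001011 | 0 | 1
  20 | 0011101010010111 | 0 | 1
  21 | 0111010100101111 | 0 | 0
  22 | 1110101001011110 | 1 | 0
  23 | 1101010010111100 | 1 | 1
  24 | 1010100101111001 | 1 | 0
  25 | 0101001011110010 | 0 | 0
  26 | 1010010111100100 | 1 | 0
  27 | 0100101111001000 | 0 | 0
  28 | 1001011110010000 | 1 | 0
  29 | 0010111100100000 | 0 | 0
  30 | 0101111001000000 | 0 | 0
  31 | 1011110010000000 | 1 | 1
  32 | 0111100100000001 | 0 | 0
  33 | 1111001000000010 | 1 | 0
  34 | 1110010000000100 | 1 | 0
  35 | 1100100000001000 | 1 | 1
  36 | 1001000000010001 | 1 | 0
  37 | 0010000000100010 | 0 | 1
  38 | 0100000001000101 | 0 | 1
  39 | 1000000010001011 | 1 | 0
  40 | 0000000100010110 | 0 | 1
  41 | 0000001000101101 | 0 | 1
  42 | 0000010001011011 | 0 | 0
  43 | 0000100010110110 | 0 | 1
  44 | 0001000101101101 | 0 | 1
  45 | 0010001011011011 | 0 | 0
  46 | 0100010110110110 | 0 | 1
  47 | 1000101101101101 | 1 | 0
  48 | 0001011011011010 | 0 | 0
  49 | 0010110110110100 | 0 | 0
  50 | 0101101101101000 | 0 | 0
  51 | 1011011011010000 | 1 | 0
  52 | 0110110110100000 | 0 | 0
  53 | 1101101101000000 | 1 | 1
  54 | 1011011010000001 | 1 | 1
  55 | 0110110100000011 | 0 | 1
  56 | 1101101000000111 | 1 | 1
  57 | 1011010000001111 | 1 | 1
  58 | 0110100000011111 | 0 | 1
  59 | 1101000000111111 | 1 | 0
  60 | 1010000001111110 | 1 | 0
  61 | 0100000011111100 | 0 | 0
  62 | 1000000111111000 | 1 | 0
  63 | 0000001111110000 | 0 | 1
  64 | 0000011111100001 | 0 | 0
  65 | 0000111111000010 | 0 | 1
  66 | 0001111110000101 | 0 | 1
  67 | 0011111100001011 | 0 | 1
  68 | 0111111000010111 | 0 | 1
  69 | 1111110000101111 | 1 | 1
  70 | 1111100001011111 | 1 | 0
  71 | 1111000010111110 | 1 | 0
  72 | 1110000101111100 | 1 | 1
  73 | 1100001011111001 | 1 | 0
  74 | 1000010111110010 | 1 | 1
  75 | 0000101111100101 | 0 | 1
  76 | 0001011111001011 | 0 | 1
  77 | 0010111110010111 | 0 | 1
  78 | 0101111100101111 | 0 | 0
  79 | 1011111001011110 | 1 | 0
  80 | 0111110010111100 | 0 | 0
  81 | 1111100101111000 | 1 | 0
  82 | 1111001011110000 | 1 | 0
  83 | 1110010111100000 | 1 | 1
  84 | 1100101111000001 | 1 | 1
  85 | 1001011110000011 | 1 | 0
  86 | 0010111100000110 | 0 | 0
  87 | 0101111000001100 | 0 | 1
  88 | 1011110000011001 | 1 | 0
  89 | 0111100000110010 | 0 | 0
  90 | 1111000001100100 | 1 | 0
  91 | 1110000011001000 | 1 | 1
  92 | 1100000110010001 | 1 | 0
  93 | 1000001100100010 | 1 | 0
  94 | 0000011001000100 | 0 | 1
  95 | 0000110010001001 | 0 | 0
  96 | 0001100100010010 | 0 | 0
  97 | 0011001000100100 | 0 | 1
  98 | 0110010001001001 | 0 | 0
  99 | 1100100010010010 | 1 | 1
 100 | 1001000100100101 | 1 | 0
 101 | 0010001001001010 | 0 | 1
 102 | 0100010010010101 | 0 | 0
 103 | 1000100100101010 | 1 | 0
 104 | 0001001001010100 | 0 | 0
 105 | 0010010010101000 | 0 | 0
 106 | 0100100101010000 | 0 | 1
 107 | 1001001010100001 | 1 | 1
 108 | 0010010101000011 | 0 | 1
 109 | 0100101010000111 | 0 | 0
 110 | 1001010100001110 | 1 | 1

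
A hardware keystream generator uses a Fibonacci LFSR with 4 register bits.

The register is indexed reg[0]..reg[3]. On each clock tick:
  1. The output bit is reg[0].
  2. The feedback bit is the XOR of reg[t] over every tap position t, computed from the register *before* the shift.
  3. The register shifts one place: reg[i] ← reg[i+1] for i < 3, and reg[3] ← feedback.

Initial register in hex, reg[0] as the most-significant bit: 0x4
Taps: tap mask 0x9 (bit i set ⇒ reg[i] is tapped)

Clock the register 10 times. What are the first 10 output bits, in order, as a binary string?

0100011110

tick  register→output (feedback)
  0  0100→0 (0)
  1  1000→1 (1)
  2  0001→0 (1)
  3  0011→0 (1)
  4  0111→0 (1)
  5  1111→1 (0)
  6  1110→1 (1)
  7  1101→1 (0)
  8  1010→1 (1)
  9  0101→0 (1)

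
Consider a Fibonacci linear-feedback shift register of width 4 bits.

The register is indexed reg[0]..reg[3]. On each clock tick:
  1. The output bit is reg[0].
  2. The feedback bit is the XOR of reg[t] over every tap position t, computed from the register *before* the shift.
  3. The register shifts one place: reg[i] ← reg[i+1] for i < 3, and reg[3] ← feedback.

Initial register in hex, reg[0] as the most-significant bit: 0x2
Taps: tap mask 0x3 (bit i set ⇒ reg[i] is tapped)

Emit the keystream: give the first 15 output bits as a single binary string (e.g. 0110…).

tick  register→output (feedback)
  0  0010→0 (0)
  1  0100→0 (1)
  2  1001→1 (1)
  3  0011→0 (0)
  4  0110→0 (1)
  5  1101→1 (0)
  6  1010→1 (1)
  7  0101→0 (1)
  8  1011→1 (1)
  9  0111→0 (1)
 10  1111→1 (0)
 11  1110→1 (0)
 12  1100→1 (0)
 13  1000→1 (1)
 14  0001→0 (0)

001001101011110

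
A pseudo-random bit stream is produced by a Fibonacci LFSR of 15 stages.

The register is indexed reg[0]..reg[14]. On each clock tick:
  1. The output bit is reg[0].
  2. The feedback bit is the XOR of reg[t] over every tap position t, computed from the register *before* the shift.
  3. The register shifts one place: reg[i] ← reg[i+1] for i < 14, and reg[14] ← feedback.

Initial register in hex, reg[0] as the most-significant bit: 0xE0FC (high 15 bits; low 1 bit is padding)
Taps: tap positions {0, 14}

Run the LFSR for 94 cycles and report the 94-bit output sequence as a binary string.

1110000011111101011111101010110010101001100100011001110111000010001011010000011110010011111101

k : reg_k → out_k, fb_k
0: 111000001111110 → 1, fb=1
1: 110000011111101 → 1, fb=0
2: 100000111111010 → 1, fb=1
3: 000001111110101 → 0, fb=1
4: 000011111101011 → 0, fb=1
5: 000111111010111 → 0, fb=1
6: 001111110101111 → 0, fb=1
7: 011111101011111 → 0, fb=1
8: 111111010111111 → 1, fb=0
9: 111110101111110 → 1, fb=1
10: 111101011111101 → 1, fb=0
11: 111010111111010 → 1, fb=1
12: 110101111110101 → 1, fb=0
13: 101011111101010 → 1, fb=1
14: 010111111010101 → 0, fb=1
15: 101111110101011 → 1, fb=0
16: 011111101010110 → 0, fb=0
17: 111111010101100 → 1, fb=1
18: 111110101011001 → 1, fb=0
19: 111101010110010 → 1, fb=1
20: 111010101100101 → 1, fb=0
21: 110101011001010 → 1, fb=1
22: 101010110010101 → 1, fb=0
23: 010101100101010 → 0, fb=0
24: 101011001010100 → 1, fb=1
25: 010110010101001 → 0, fb=1
26: 101100101010011 → 1, fb=0
27: 011001010100110 → 0, fb=0
28: 110010101001100 → 1, fb=1
29: 100101010011001 → 1, fb=0
30: 001010100110010 → 0, fb=0
31: 010101001100100 → 0, fb=0
32: 101010011001000 → 1, fb=1
33: 010100110010001 → 0, fb=1
34: 101001100100011 → 1, fb=0
35: 010011001000110 → 0, fb=0
36: 100110010001100 → 1, fb=1
37: 001100100011001 → 0, fb=1
38: 011001000110011 → 0, fb=1
39: 110010001100111 → 1, fb=0
40: 100100011001110 → 1, fb=1
41: 001000110011101 → 0, fb=1
42: 010001100111011 → 0, fb=1
43: 100011001110111 → 1, fb=0
44: 000110011101110 → 0, fb=0
45: 001100111011100 → 0, fb=0
46: 011001110111000 → 0, fb=0
47: 110011101110000 → 1, fb=1
48: 100111011100001 → 1, fb=0
49: 001110111000010 → 0, fb=0
50: 011101110000100 → 0, fb=0
51: 111011100001000 → 1, fb=1
52: 110111000010001 → 1, fb=0
53: 101110000100010 → 1, fb=1
54: 011100001000101 → 0, fb=1
55: 111000010001011 → 1, fb=0
56: 110000100010110 → 1, fb=1
57: 100001000101101 → 1, fb=0
58: 000010001011010 → 0, fb=0
59: 000100010110100 → 0, fb=0
60: 001000101101000 → 0, fb=0
61: 010001011010000 → 0, fb=0
62: 100010110100000 → 1, fb=1
63: 000101101000001 → 0, fb=1
64: 001011010000011 → 0, fb=1
65: 010110100000111 → 0, fb=1
66: 101101000001111 → 1, fb=0
67: 011010000011110 → 0, fb=0
68: 110100000111100 → 1, fb=1
69: 101000001111001 → 1, fb=0
70: 010000011110010 → 0, fb=0
71: 100000111100100 → 1, fb=1
72: 000001111001001 → 0, fb=1
73: 000011110010011 → 0, fb=1
74: 000111100100111 → 0, fb=1
75: 001111001001111 → 0, fb=1
76: 011110010011111 → 0, fb=1
77: 111100100111111 → 1, fb=0
78: 111001001111110 → 1, fb=1
79: 110010011111101 → 1, fb=0
80: 100100111111010 → 1, fb=1
81: 001001111110101 → 0, fb=1
82: 010011111101011 → 0, fb=1
83: 100111111010111 → 1, fb=0
84: 001111110101110 → 0, fb=0
85: 011111101011100 → 0, fb=0
86: 111111010111000 → 1, fb=1
87: 111110101110001 → 1, fb=0
88: 111101011100010 → 1, fb=1
89: 111010111000101 → 1, fb=0
90: 110101110001010 → 1, fb=1
91: 101011100010101 → 1, fb=0
92: 010111000101010 → 0, fb=0
93: 101110001010100 → 1, fb=1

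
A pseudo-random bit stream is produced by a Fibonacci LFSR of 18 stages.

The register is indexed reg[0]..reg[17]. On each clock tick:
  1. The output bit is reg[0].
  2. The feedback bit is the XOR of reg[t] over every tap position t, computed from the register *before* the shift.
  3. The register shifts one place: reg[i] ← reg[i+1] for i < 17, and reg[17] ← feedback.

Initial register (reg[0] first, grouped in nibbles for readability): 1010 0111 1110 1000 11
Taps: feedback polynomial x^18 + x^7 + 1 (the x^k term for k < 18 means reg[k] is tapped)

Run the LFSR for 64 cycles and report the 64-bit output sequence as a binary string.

1010011111101000110101001110000010101001001011010000111111101010

step | reg (before) | out | fb
   0 | 101001111110100011 | 1 | 0
   1 | 010011111101000110 | 0 | 1
   2 | 100111111010001101 | 1 | 0
   3 | 001111110100011010 | 0 | 1
   4 | 011111101000110101 | 0 | 0
   5 | 111111010001101010 | 1 | 0
   6 | 111110100011010100 | 1 | 1
   7 | 111101000110101001 | 1 | 1
   8 | 111010001101010011 | 1 | 1
   9 | 110100011010100111 | 1 | 0
  10 | 101000110101001110 | 1 | 0
  11 | 010001101010011100 | 0 | 0
  12 | 100011010100111000 | 1 | 0
  13 | 000110101001110000 | 0 | 0
  14 | 001101010011100000 | 0 | 1
  15 | 011010100111000001 | 0 | 0
  16 | 110101001110000010 | 1 | 1
  17 | 101010011100000101 | 1 | 0
  18 | 010100111000001010 | 0 | 1
  19 | 101001110000010101 | 1 | 0
  20 | 010011100000101010 | 0 | 0
  21 | 100111000001010100 | 1 | 1
  22 | 001110000010101001 | 0 | 0
  23 | 011100000101010010 | 0 | 0
  24 | 111000001010100100 | 1 | 1
  25 | 110000010101001001 | 1 | 0
  26 | 100000101010010010 | 1 | 1
  27 | 000001010100100101 | 0 | 1
  28 | 000010101001001011 | 0 | 0
  29 | 000101010010010110 | 0 | 1
  30 | 001010100100101101 | 0 | 0
  31 | 010101001001011010 | 0 | 0
  32 | 101010010010110100 | 1 | 0
  33 | 010100100101101000 | 0 | 0
  34 | 101001001011010000 | 1 | 1
  35 | 010010010110100001 | 0 | 1
  36 | 100100101101000011 | 1 | 1
  37 | 001001011010000111 | 0 | 1
  38 | 010010110100001111 | 0 | 1
  39 | 100101101000011111 | 1 | 1
  40 | 001011010000111111 | 0 | 1
  41 | 010110100001111111 | 0 | 0
  42 | 101101000011111110 | 1 | 1
  43 | 011010000111111101 | 0 | 0
  44 | 110100001111111010 | 1 | 1
  45 | 101000011111110101 | 1 | 0
  46 | 010000111111101010 | 0 | 1
  47 | 100001111111010101 | 1 | 0
  48 | 000011111110101010 | 0 | 1
  49 | 000111111101010101 | 0 | 1
  50 | 001111111010101011 | 0 | 1
  51 | 011111110101010111 | 0 | 1
  52 | 111111101010101111 | 1 | 1
  53 | 111111010101011111 | 1 | 0
  54 | 111110101010111110 | 1 | 1
  55 | 111101010101111101 | 1 | 0
  56 | 111010101011111010 | 1 | 1
  57 | 110101010111110101 | 1 | 0
  58 | 101010101111101010 | 1 | 1
  59 | 010101011111010101 | 0 | 1
  60 | 101010111110101011 | 1 | 0
  61 | 010101111101010110 | 0 | 1
  62 | 101011111010101101 | 1 | 0
  63 | 010111110101011010 | 0 | 1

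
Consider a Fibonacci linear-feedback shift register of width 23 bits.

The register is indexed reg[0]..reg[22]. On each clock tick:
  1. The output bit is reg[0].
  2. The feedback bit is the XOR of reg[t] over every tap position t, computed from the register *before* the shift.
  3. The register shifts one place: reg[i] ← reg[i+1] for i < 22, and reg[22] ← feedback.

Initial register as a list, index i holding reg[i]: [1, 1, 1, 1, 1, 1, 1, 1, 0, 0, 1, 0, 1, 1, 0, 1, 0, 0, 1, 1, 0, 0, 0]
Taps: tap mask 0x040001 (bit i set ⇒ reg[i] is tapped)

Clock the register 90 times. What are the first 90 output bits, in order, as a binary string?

111111110010110100110000011111011011011111011110000010110011011000001100011101011100001000

step | reg (before) | out | fb
   0 | 11111111001011010011000 | 1 | 0
   1 | 11111110010110100110000 | 1 | 0
   2 | 11111100101101001100000 | 1 | 1
   3 | 11111001011010011000001 | 1 | 1
   4 | 11110010110100110000011 | 1 | 1
   5 | 11100101101001100000111 | 1 | 1
   6 | 11001011010011000001111 | 1 | 1
   7 | 10010110100110000011111 | 1 | 0
   8 | 00101101001100000111110 | 0 | 1
   9 | 01011010011000001111101 | 0 | 1
  10 | 10110100110000011111011 | 1 | 0
  11 | 01101001100000111110110 | 0 | 1
  12 | 11010011000001111101101 | 1 | 1
  13 | 10100110000011111011011 | 1 | 0
  14 | 01001100000111110110110 | 0 | 1
  15 | 10011000001111101101101 | 1 | 1
  16 | 00110000011111011011011 | 0 | 1
  17 | 01100000111110110110111 | 0 | 1
  18 | 11000001111101101101111 | 1 | 1
  19 | 10000011111011011011111 | 1 | 0
  20 | 00000111110110110111110 | 0 | 1
  21 | 00001111101101101111101 | 0 | 1
  22 | 00011111011011011111011 | 0 | 1
  23 | 00111110110110111110111 | 0 | 1
  24 | 01111101101101111101111 | 0 | 0
  25 | 11111011011011111011110 | 1 | 0
  26 | 11110110110111110111100 | 1 | 0
  27 | 11101101101111101111000 | 1 | 0
  28 | 11011011011111011110000 | 1 | 0
  29 | 10110110111110111100000 | 1 | 1
  30 | 01101101111101111000001 | 0 | 0
  31 | 11011011111011110000010 | 1 | 1
  32 | 10110111110111100000101 | 1 | 1
  33 | 01101111101111000001011 | 0 | 0
  34 | 11011111011110000010110 | 1 | 0
  35 | 10111110111100000101100 | 1 | 1
  36 | 01111101111000001011001 | 0 | 1
  37 | 11111011110000010110011 | 1 | 0
  38 | 11110111100000101100110 | 1 | 1
  39 | 11101111000001011001101 | 1 | 1
  40 | 11011110000010110011011 | 1 | 0
  41 | 10111100000101100110110 | 1 | 0
  42 | 01111000001011001101100 | 0 | 0
  43 | 11110000010110011011000 | 1 | 0
  44 | 11100000101100110110000 | 1 | 0
  45 | 11000001011001101100000 | 1 | 1
  46 | 10000010110011011000001 | 1 | 1
  47 | 00000101100110110000011 | 0 | 0
  48 | 00001011001101100000110 | 0 | 0
  49 | 00010110011011000001100 | 0 | 0
  50 | 00101100110110000011000 | 0 | 1
  51 | 01011001101100000110001 | 0 | 1
  52 | 10110011011000001100011 | 1 | 1
  53 | 01100110110000011000111 | 0 | 0
  54 | 11001101100000110001110 | 1 | 1
  55 | 10011011000001100011101 | 1 | 0
  56 | 00110110000011000111010 | 0 | 1
  57 | 01101100000110001110101 | 0 | 1
  58 | 11011000001100011101011 | 1 | 1
  59 | 10110000011000111010111 | 1 | 0
  60 | 01100000110001110101110 | 0 | 0
  61 | 11000001100011101011100 | 1 | 0
  62 | 10000011000111010111000 | 1 | 0
  63 | 00000110001110101110000 | 0 | 1
  64 | 00001100011101011100001 | 0 | 0
  65 | 00011000111010111000010 | 0 | 0
  66 | 00110001110101110000100 | 0 | 0
  67 | 01100011101011100001000 | 0 | 0
  68 | 11000111010111000010000 | 1 | 0
  69 | 10001110101110000100000 | 1 | 1
  70 | 00011101011100001000001 | 0 | 0
  71 | 00111010111000010000010 | 0 | 0
  72 | 01110101110000100000100 | 0 | 0
  73 | 11101011100001000001000 | 1 | 1
  74 | 11010111000010000010001 | 1 | 0
  75 | 10101110000100000100010 | 1 | 1
  76 | 01011100001000001000101 | 0 | 0
  77 | 10111000010000010001010 | 1 | 1
  78 | 01110000100000100010101 | 0 | 1
  79 | 11100001000001000101011 | 1 | 1
  80 | 11000010000010001010111 | 1 | 0
  81 | 10000100000100010101110 | 1 | 1
  82 | 00001000001000101011101 | 0 | 1
  83 | 00010000010001010111011 | 0 | 1
  84 | 00100000100010101110111 | 0 | 1
  85 | 01000001000101011101111 | 0 | 0
  86 | 10000010001010111011110 | 1 | 0
  87 | 00000100010101110111100 | 0 | 1
  88 | 00001000101011101111001 | 0 | 1
  89 | 00010001010111011110011 | 0 | 1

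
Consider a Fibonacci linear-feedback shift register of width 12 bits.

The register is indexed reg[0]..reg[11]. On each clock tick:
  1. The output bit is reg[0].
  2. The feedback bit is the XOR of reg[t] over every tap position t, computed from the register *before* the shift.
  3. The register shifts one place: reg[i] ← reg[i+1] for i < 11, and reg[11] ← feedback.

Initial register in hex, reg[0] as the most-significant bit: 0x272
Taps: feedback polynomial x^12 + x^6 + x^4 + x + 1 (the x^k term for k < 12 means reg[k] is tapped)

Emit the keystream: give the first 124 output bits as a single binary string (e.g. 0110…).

0010011100101101000011100100011001110011000101100001110111001000100011110010101010010111001100000110010011111101110110101101

k : reg_k → out_k, fb_k
0: 001001110010 → 0, fb=1
1: 010011100101 → 0, fb=1
2: 100111001011 → 1, fb=0
3: 001110010110 → 0, fb=1
4: 011100101101 → 0, fb=0
5: 111001011010 → 1, fb=0
6: 110010110100 → 1, fb=0
7: 100101101000 → 1, fb=0
8: 001011010000 → 0, fb=1
9: 010110100001 → 0, fb=1
10: 101101000011 → 1, fb=1
11: 011010000111 → 0, fb=0
12: 110100001110 → 1, fb=0
13: 101000011100 → 1, fb=1
14: 010000111001 → 0, fb=0
15: 100001110010 → 1, fb=0
16: 000011100100 → 0, fb=0
17: 000111001000 → 0, fb=1
18: 001110010001 → 0, fb=1
19: 011100100011 → 0, fb=0
20: 111001000110 → 1, fb=0
21: 110010001100 → 1, fb=1
22: 100100011001 → 1, fb=1
23: 001000110011 → 0, fb=1
24: 010001100111 → 0, fb=0
25: 100011001110 → 1, fb=0
26: 000110011100 → 0, fb=1
27: 001100111001 → 0, fb=1
28: 011001110011 → 0, fb=0
29: 110011100110 → 1, fb=0
30: 100111001100 → 1, fb=0
31: 001110011000 → 0, fb=1
32: 011100110001 → 0, fb=0
33: 111001100010 → 1, fb=1
34: 110011000101 → 1, fb=1
35: 100110001011 → 1, fb=0
36: 001100010110 → 0, fb=0
37: 011000101100 → 0, fb=0
38: 110001011000 → 1, fb=0
39: 100010110000 → 1, fb=1
40: 000101100001 → 0, fb=1
41: 001011000011 → 0, fb=1
42: 010110000111 → 0, fb=0
43: 101100001110 → 1, fb=1
44: 011000011101 → 0, fb=1
45: 110000111011 → 1, fb=1
46: 100001110111 → 1, fb=0
47: 000011101110 → 0, fb=0
48: 000111011100 → 0, fb=1
49: 001110111001 → 0, fb=0
50: 011101110010 → 0, fb=0
51: 111011100100 → 1, fb=0
52: 110111001000 → 1, fb=1
53: 101110010001 → 1, fb=0
54: 011100100010 → 0, fb=0
55: 111001000100 → 1, fb=0
56: 110010001000 → 1, fb=1
57: 100100010001 → 1, fb=1
58: 001000100011 → 0, fb=1
59: 010001000111 → 0, fb=1
60: 100010001111 → 1, fb=0
61: 000100011110 → 0, fb=0
62: 001000111100 → 0, fb=1
63: 010001111001 → 0, fb=0
64: 100011110010 → 1, fb=1
65: 000111100101 → 0, fb=0
66: 001111001010 → 0, fb=1
67: 011110010101 → 0, fb=0
68: 111100101010 → 1, fb=1
69: 111001010101 → 1, fb=0
70: 110010101010 → 1, fb=0
71: 100101010100 → 1, fb=1
72: 001010101001 → 0, fb=0
73: 010101010010 → 0, fb=1
74: 101010100101 → 1, fb=1
75: 010101001011 → 0, fb=1
76: 101010010111 → 1, fb=0
77: 010100101110 → 0, fb=0
78: 101001011100 → 1, fb=1
79: 010010111001 → 0, fb=1
80: 100101110011 → 1, fb=0
81: 001011100110 → 0, fb=0
82: 010111001100 → 0, fb=0
83: 101110011000 → 1, fb=0
84: 011100110000 → 0, fb=0
85: 111001100000 → 1, fb=1
86: 110011000001 → 1, fb=1
87: 100110000011 → 1, fb=0
88: 001100000110 → 0, fb=0
89: 011000001100 → 0, fb=1
90: 110000011001 → 1, fb=0
91: 100000110010 → 1, fb=0
92: 000001100100 → 0, fb=1
93: 000011001001 → 0, fb=1
94: 000110010011 → 0, fb=1
95: 001100100111 → 0, fb=1
96: 011001001111 → 0, fb=1
97: 110010011111 → 1, fb=1
98: 100100111111 → 1, fb=0
99: 001001111110 → 0, fb=1
100: 010011111101 → 0, fb=1
101: 100111111011 → 1, fb=1
102: 001111110111 → 0, fb=0
103: 011111101110 → 0, fb=1
104: 111111011101 → 1, fb=1
105: 111110111011 → 1, fb=0
106: 111101110110 → 1, fb=1
107: 111011101101 → 1, fb=0
108: 110111011010 → 1, fb=1
109: 101110110101 → 1, fb=1
110: 011101101011 → 0, fb=0
111: 111011010110 → 1, fb=1
112: 110110101101 → 1, fb=0
113: 101101011010 → 1, fb=1
114: 011010110101 → 0, fb=1
115: 110101101011 → 1, fb=1
116: 101011010111 → 1, fb=0
117: 010110101110 → 0, fb=1
118: 101101011101 → 1, fb=1
119: 011010111011 → 0, fb=1
120: 110101110111 → 1, fb=1
121: 101011101111 → 1, fb=1
122: 010111011111 → 0, fb=0
123: 101110111110 → 1, fb=1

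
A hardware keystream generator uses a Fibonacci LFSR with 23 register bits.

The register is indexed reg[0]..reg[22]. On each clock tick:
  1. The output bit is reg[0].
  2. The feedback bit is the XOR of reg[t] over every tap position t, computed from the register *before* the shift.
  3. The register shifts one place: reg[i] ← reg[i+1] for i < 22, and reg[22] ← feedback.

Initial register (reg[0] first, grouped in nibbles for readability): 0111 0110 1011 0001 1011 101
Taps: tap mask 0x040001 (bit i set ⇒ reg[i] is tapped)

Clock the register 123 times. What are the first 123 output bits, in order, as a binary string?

011101101011000110111011001101001100010101011100100011011110010110010101101101100111100011101100000011001001010101110011100

step | reg (before) | out | fb
   0 | 01110110101100011011101 | 0 | 1
   1 | 11101101011000110111011 | 1 | 0
   2 | 11011010110001101110110 | 1 | 0
   3 | 10110101100011011101100 | 1 | 1
   4 | 01101011000110111011001 | 0 | 1
   5 | 11010110001101110110011 | 1 | 0
   6 | 10101100011011101100110 | 1 | 1
   7 | 01011000110111011001101 | 0 | 0
   8 | 10110001101110110011010 | 1 | 0
   9 | 01100011011101100110100 | 0 | 1
  10 | 11000110111011001101001 | 1 | 1
  11 | 10001101110110011010011 | 1 | 0
  12 | 00011011101100110100110 | 0 | 0
  13 | 00110111011001101001100 | 0 | 0
  14 | 01101110110011010011000 | 0 | 1
  15 | 11011101100110100110001 | 1 | 0
  16 | 10111011001101001100010 | 1 | 1
  17 | 01110110011010011000101 | 0 | 0
  18 | 11101100110100110001010 | 1 | 1
  19 | 11011001101001100010101 | 1 | 0
  20 | 10110011010011000101010 | 1 | 1
  21 | 01100110100110001010101 | 0 | 1
  22 | 11001101001100010101011 | 1 | 1
  23 | 10011010011000101010111 | 1 | 0
  24 | 00110100110001010101110 | 0 | 0
  25 | 01101001100010101011100 | 0 | 1
  26 | 11010011000101010111001 | 1 | 0
  27 | 10100110001010101110010 | 1 | 0
  28 | 01001100010101011100100 | 0 | 0
  29 | 10011000101010111001000 | 1 | 1
  30 | 00110001010101110010001 | 0 | 1
  31 | 01100010101011100100011 | 0 | 0
  32 | 11000101010111001000110 | 1 | 1
  33 | 10001010101110010001101 | 1 | 1
  34 | 00010101011100100011011 | 0 | 1
  35 | 00101010111001000110111 | 0 | 1
  36 | 01010101110010001101111 | 0 | 0
  37 | 10101011100100011011110 | 1 | 0
  38 | 01010111001000110111100 | 0 | 1
  39 | 10101110010001101111001 | 1 | 0
  40 | 01011100100011011110010 | 0 | 1
  41 | 10111001000110111100101 | 1 | 1
  42 | 01110010001101111001011 | 0 | 0
  43 | 11100100011011110010110 | 1 | 0
  44 | 11001000110111100101100 | 1 | 1
  45 | 10010001101111001011001 | 1 | 0
  46 | 00100011011110010110010 | 0 | 1
  47 | 01000110111100101100101 | 0 | 0
  48 | 10001101111001011001010 | 1 | 1
  49 | 00011011110010110010101 | 0 | 1
  50 | 00110111100101100101011 | 0 | 0
  51 | 01101111001011001010110 | 0 | 1
  52 | 11011110010110010101101 | 1 | 1
  53 | 10111100101100101011011 | 1 | 0
  54 | 01111001011001010110110 | 0 | 1
  55 | 11110010110010101101101 | 1 | 1
  56 | 11100101100101011011011 | 1 | 0
  57 | 11001011001010110110110 | 1 | 0
  58 | 10010110010101101101100 | 1 | 1
  59 | 00101100101011011011001 | 0 | 1
  60 | 01011001010110110110011 | 0 | 1
  61 | 10110010101101101100111 | 1 | 1
  62 | 01100101011011011001111 | 0 | 0
  63 | 11001010110110110011110 | 1 | 0
  64 | 10010101101101100111100 | 1 | 0
  65 | 00101011011011001111000 | 0 | 1
  66 | 01010110110110011110001 | 0 | 1
  67 | 10101101101100111100011 | 1 | 1
  68 | 01011011011001111000111 | 0 | 0
  69 | 10110110110011110001110 | 1 | 1
  70 | 01101101100111100011101 | 0 | 1
  71 | 11011011001111000111011 | 1 | 0
  72 | 10110110011110001110110 | 1 | 0
  73 | 01101100111100011101100 | 0 | 0
  74 | 11011001111000111011000 | 1 | 0
  75 | 10110011110001110110000 | 1 | 0
  76 | 01100111100011101100000 | 0 | 0
  77 | 11001111000111011000000 | 1 | 1
  78 | 10011110001110110000001 | 1 | 1
  79 | 00111100011101100000011 | 0 | 0
  80 | 01111000111011000000110 | 0 | 0
  81 | 11110001110110000001100 | 1 | 1
  82 | 11100011101100000011001 | 1 | 0
  83 | 11000111011000000110010 | 1 | 0
  84 | 10001110110000001100100 | 1 | 1
  85 | 00011101100000011001001 | 0 | 0
  86 | 00111011000000110010010 | 0 | 1
  87 | 01110110000001100100101 | 0 | 0
  88 | 11101100000011001001010 | 1 | 1
  89 | 11011000000110010010101 | 1 | 0
  90 | 10110000001100100101010 | 1 | 1
  91 | 01100000011001001010101 | 0 | 1
  92 | 11000000110010010101011 | 1 | 1
  93 | 10000001100100101010111 | 1 | 0
  94 | 00000011001001010101110 | 0 | 0
  95 | 00000110010010101011100 | 0 | 1
  96 | 00001100100101010111001 | 0 | 1
  97 | 00011001001010101110011 | 0 | 1
  98 | 00110010010101011100111 | 0 | 0
  99 | 01100100101010111001110 | 0 | 0
 100 | 11001001010101110011100 | 1 | 0
 101 | 10010010101011100111000 | 1 | 0
 102 | 00100101010111001110000 | 0 | 1
 103 | 01001010101110011100001 | 0 | 0
 104 | 10010101011100111000010 | 1 | 1
 105 | 00101010111001110000101 | 0 | 0
 106 | 01010101110011100001010 | 0 | 0
 107 | 10101011100111000010100 | 1 | 0
 108 | 01010111001110000101000 | 0 | 0
 109 | 10101110011100001010000 | 1 | 0
 110 | 01011100111000010100000 | 0 | 0
 111 | 10111001110000101000000 | 1 | 1
 112 | 01110011100001010000001 | 0 | 0
 113 | 11100111000010100000010 | 1 | 1
 114 | 11001110000101000000101 | 1 | 1
 115 | 10011100001010000001011 | 1 | 1
 116 | 00111000010100000010111 | 0 | 1
 117 | 01110000101000000101111 | 0 | 0
 118 | 11100001010000001011110 | 1 | 0
 119 | 11000010100000010111100 | 1 | 0
 120 | 10000101000000101111000 | 1 | 0
 121 | 00001010000001011110000 | 0 | 1
 122 | 00010100000010111100001 | 0 | 0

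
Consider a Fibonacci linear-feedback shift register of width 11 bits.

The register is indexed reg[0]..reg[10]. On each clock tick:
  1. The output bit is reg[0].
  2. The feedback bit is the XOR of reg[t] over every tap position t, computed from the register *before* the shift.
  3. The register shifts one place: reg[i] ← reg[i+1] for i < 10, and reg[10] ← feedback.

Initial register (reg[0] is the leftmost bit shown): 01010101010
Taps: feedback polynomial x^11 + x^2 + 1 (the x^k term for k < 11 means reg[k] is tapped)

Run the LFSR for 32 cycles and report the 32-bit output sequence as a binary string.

01010101010000000000100000000101

step | reg (before) | out | fb
   0 | 01010101010 | 0 | 0
   1 | 10101010100 | 1 | 0
   2 | 01010101000 | 0 | 0
   3 | 10101010000 | 1 | 0
   4 | 01010100000 | 0 | 0
   5 | 10101000000 | 1 | 0
   6 | 01010000000 | 0 | 0
   7 | 10100000000 | 1 | 0
   8 | 01000000000 | 0 | 0
   9 | 10000000000 | 1 | 1
  10 | 00000000001 | 0 | 0
  11 | 00000000010 | 0 | 0
  12 | 00000000100 | 0 | 0
  13 | 00000001000 | 0 | 0
  14 | 00000010000 | 0 | 0
  15 | 00000100000 | 0 | 0
  16 | 00001000000 | 0 | 0
  17 | 00010000000 | 0 | 0
  18 | 00100000000 | 0 | 1
  19 | 01000000001 | 0 | 0
  20 | 10000000010 | 1 | 1
  21 | 00000000101 | 0 | 0
  22 | 00000001010 | 0 | 0
  23 | 00000010100 | 0 | 0
  24 | 00000101000 | 0 | 0
  25 | 00001010000 | 0 | 0
  26 | 00010100000 | 0 | 0
  27 | 00101000000 | 0 | 1
  28 | 01010000001 | 0 | 0
  29 | 10100000010 | 1 | 0
  30 | 01000000100 | 0 | 0
  31 | 10000001000 | 1 | 1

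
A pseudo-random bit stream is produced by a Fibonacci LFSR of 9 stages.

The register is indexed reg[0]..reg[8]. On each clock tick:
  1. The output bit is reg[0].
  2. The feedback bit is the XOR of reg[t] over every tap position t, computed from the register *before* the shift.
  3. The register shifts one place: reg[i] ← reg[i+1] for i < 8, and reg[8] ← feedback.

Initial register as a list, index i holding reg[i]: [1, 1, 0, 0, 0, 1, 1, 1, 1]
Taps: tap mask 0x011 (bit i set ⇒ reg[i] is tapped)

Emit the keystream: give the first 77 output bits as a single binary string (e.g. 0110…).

tick  register→output (feedback)
  0  110001111→1 (1)
  1  100011111→1 (0)
  2  000111110→0 (1)
  3  001111101→0 (1)
  4  011111011→0 (1)
  5  111110111→1 (0)
  6  111101110→1 (1)
  7  111011101→1 (0)
  8  110111010→1 (0)
  9  101110100→1 (0)
 10  011101000→0 (0)
 11  111010000→1 (0)
 12  110100000→1 (1)
 13  101000001→1 (1)
 14  010000011→0 (0)
 15  100000110→1 (1)
 16  000001101→0 (0)
 17  000011010→0 (1)
 18  000110101→0 (1)
 19  001101011→0 (0)
 20  011010110→0 (1)
 21  110101101→1 (1)
 22  101011011→1 (0)
 23  010110110→0 (1)
 24  101101101→1 (1)
 25  011011011→0 (1)
 26  110110111→1 (0)
 27  101101110→1 (1)
 28  011011101→0 (1)
 29  110111011→1 (0)
 30  101110110→1 (0)
 31  011101100→0 (0)
 32  111011000→1 (0)
 33  110110000→1 (0)
 34  101100000→1 (1)
 35  011000001→0 (0)
 36  110000010→1 (1)
 37  100000101→1 (1)
 38  000001011→0 (0)
 39  000010110→0 (1)
 40  000101101→0 (0)
 41  001011010→0 (1)
 42  010110101→0 (1)
 43  101101011→1 (1)
 44  011010111→0 (1)
 45  110101111→1 (1)
 46  101011111→1 (0)
 47  010111110→0 (1)
 48  101111101→1 (0)
 49  011111010→0 (1)
 50  111110101→1 (0)
 51  111101010→1 (1)
 52  111010101→1 (0)
 53  110101010→1 (1)
 54  101010101→1 (0)
 55  010101010→0 (0)
 56  101010100→1 (0)
 57  010101000→0 (0)
 58  101010000→1 (0)
 59  010100000→0 (0)
 60  101000000→1 (1)
 61  010000001→0 (0)
 62  100000010→1 (1)
 63  000000101→0 (0)
 64  000001010→0 (0)
 65  000010100→0 (1)
 66  000101001→0 (0)
 67  001010010→0 (1)
 68  010100101→0 (0)
 69  101001010→1 (1)
 70  010010101→0 (1)
 71  100101011→1 (1)
 72  001010111→0 (1)
 73  010101111→0 (0)
 74  101011110→1 (0)
 75  010111100→0 (1)
 76  101111001→1 (0)

11000111110111010000011010110110111011000001011010111110101010100000010100101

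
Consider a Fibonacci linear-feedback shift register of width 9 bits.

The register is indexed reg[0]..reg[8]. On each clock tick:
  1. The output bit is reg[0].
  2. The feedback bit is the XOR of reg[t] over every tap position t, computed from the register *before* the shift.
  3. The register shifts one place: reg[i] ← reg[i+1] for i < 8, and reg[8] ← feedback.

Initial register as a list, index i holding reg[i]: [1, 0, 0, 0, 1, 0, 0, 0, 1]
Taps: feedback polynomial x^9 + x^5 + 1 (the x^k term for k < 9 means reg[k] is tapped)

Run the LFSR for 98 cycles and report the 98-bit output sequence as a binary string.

k : reg_k → out_k, fb_k
0: 100010001 → 1, fb=1
1: 000100011 → 0, fb=0
2: 001000110 → 0, fb=0
3: 010001100 → 0, fb=1
4: 100011001 → 1, fb=0
5: 000110010 → 0, fb=0
6: 001100100 → 0, fb=0
7: 011001000 → 0, fb=1
8: 110010001 → 1, fb=1
9: 100100011 → 1, fb=1
10: 001000111 → 0, fb=0
11: 010001110 → 0, fb=1
12: 100011101 → 1, fb=0
13: 000111010 → 0, fb=1
14: 001110101 → 0, fb=0
15: 011101010 → 0, fb=1
16: 111010101 → 1, fb=1
17: 110101011 → 1, fb=0
18: 101010110 → 1, fb=1
19: 010101101 → 0, fb=1
20: 101011011 → 1, fb=0
21: 010110110 → 0, fb=0
22: 101101100 → 1, fb=0
23: 011011000 → 0, fb=1
24: 110110001 → 1, fb=1
25: 101100011 → 1, fb=1
26: 011000111 → 0, fb=0
27: 110001110 → 1, fb=0
28: 100011100 → 1, fb=0
29: 000111000 → 0, fb=1
30: 001110001 → 0, fb=0
31: 011100010 → 0, fb=0
32: 111000100 → 1, fb=1
33: 110001001 → 1, fb=0
34: 100010010 → 1, fb=1
35: 000100101 → 0, fb=0
36: 001001010 → 0, fb=1
37: 010010101 → 0, fb=0
38: 100101010 → 1, fb=0
39: 001010100 → 0, fb=0
40: 010101000 → 0, fb=1
41: 101010001 → 1, fb=1
42: 010100011 → 0, fb=0
43: 101000110 → 1, fb=1
44: 010001101 → 0, fb=1
45: 100011011 → 1, fb=0
46: 000110110 → 0, fb=0
47: 001101100 → 0, fb=1
48: 011011001 → 0, fb=1
49: 110110011 → 1, fb=1
50: 101100111 → 1, fb=1
51: 011001111 → 0, fb=1
52: 110011111 → 1, fb=0
53: 100111110 → 1, fb=0
54: 001111100 → 0, fb=1
55: 011111001 → 0, fb=1
56: 111110011 → 1, fb=1
57: 111100111 → 1, fb=1
58: 111001111 → 1, fb=0
59: 110011110 → 1, fb=0
60: 100111100 → 1, fb=0
61: 001111000 → 0, fb=1
62: 011110001 → 0, fb=0
63: 111100010 → 1, fb=1
64: 111000101 → 1, fb=1
65: 110001011 → 1, fb=0
66: 100010110 → 1, fb=1
67: 000101101 → 0, fb=1
68: 001011011 → 0, fb=1
69: 010110111 → 0, fb=0
70: 101101110 → 1, fb=0
71: 011011100 → 0, fb=1
72: 110111001 → 1, fb=0
73: 101110010 → 1, fb=1
74: 011100101 → 0, fb=0
75: 111001010 → 1, fb=0
76: 110010100 → 1, fb=1
77: 100101001 → 1, fb=0
78: 001010010 → 0, fb=0
79: 010100100 → 0, fb=0
80: 101001000 → 1, fb=0
81: 010010000 → 0, fb=0
82: 100100000 → 1, fb=1
83: 001000001 → 0, fb=0
84: 010000010 → 0, fb=0
85: 100000100 → 1, fb=1
86: 000001001 → 0, fb=1
87: 000010011 → 0, fb=0
88: 000100110 → 0, fb=0
89: 001001100 → 0, fb=1
90: 010011001 → 0, fb=1
91: 100110011 → 1, fb=1
92: 001100111 → 0, fb=0
93: 011001110 → 0, fb=1
94: 110011101 → 1, fb=0
95: 100111010 → 1, fb=0
96: 001110100 → 0, fb=0
97: 011101000 → 0, fb=1

10001000110010001110101011011000111000100101010001101100111110011110001011011100101001000001001100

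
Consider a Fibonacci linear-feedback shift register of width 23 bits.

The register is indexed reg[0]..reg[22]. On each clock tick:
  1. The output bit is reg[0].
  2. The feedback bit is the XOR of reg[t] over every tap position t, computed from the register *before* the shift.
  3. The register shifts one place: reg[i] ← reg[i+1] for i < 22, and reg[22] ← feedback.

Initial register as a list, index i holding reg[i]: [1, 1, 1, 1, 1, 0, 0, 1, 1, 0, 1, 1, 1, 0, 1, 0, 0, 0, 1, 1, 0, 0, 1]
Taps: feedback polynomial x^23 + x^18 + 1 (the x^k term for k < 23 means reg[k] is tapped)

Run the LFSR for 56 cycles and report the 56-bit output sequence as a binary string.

11111001101110100011001001100000011101111101101000010000

tick  register→output (feedback)
  0  11111001101110100011001→1 (0)
  1  11110011011101000110010→1 (0)
  2  11100110111010001100100→1 (1)
  3  11001101110100011001001→1 (1)
  4  10011011101000110010011→1 (0)
  5  00110111010001100100110→0 (0)
  6  01101110100011001001100→0 (0)
  7  11011101000110010011000→1 (0)
  8  10111010001100100110000→1 (0)
  9  01110100011001001100000→0 (0)
 10  11101000110010011000000→1 (1)
 11  11010001100100110000001→1 (1)
 12  10100011001001100000011→1 (1)
 13  01000110010011000000111→0 (0)
 14  10001100100110000001110→1 (1)
 15  00011001001100000011101→0 (1)
 16  00110010011000000111011→0 (1)
 17  01100100110000001110111→0 (1)
 18  11001001100000011101111→1 (1)
 19  10010011000000111011111→1 (0)
 20  00100110000001110111110→0 (1)
 21  01001100000011101111101→0 (1)
 22  10011000000111011111011→1 (0)
 23  00110000001110111110110→0 (1)
 24  01100000011101111101101→0 (0)
 25  11000000111011111011010→1 (0)
 26  10000001110111110110100→1 (0)
 27  00000011101111101101000→0 (0)
 28  00000111011111011010000→0 (1)
 29  00001110111110110100001→0 (0)
 30  00011101111101101000010→0 (0)
 31  00111011111011010000100→0 (0)
 32  01110111110110100001000→0 (0)
 33  11101111101101000010000→1 (0)
 34  11011111011010000100000→1 (1)
 35  10111110110100001000001→1 (1)
 36  01111101101000010000011→0 (0)
 37  11111011010000100000110→1 (1)
 38  11110110100001000001101→1 (1)
 39  11101101000010000011011→1 (0)
 40  11011010000100000110110→1 (0)
 41  10110100001000001101100→1 (1)
 42  01101000010000011011001→0 (1)
 43  11010000100000110110011→1 (0)
 44  10100001000001101100110→1 (1)
 45  01000010000011011001101→0 (0)
 46  10000100000110110011010→1 (0)
 47  00001000001101100110100→0 (1)
 48  00010000011011001101001→0 (0)
 49  00100000110110011010010→0 (1)
 50  01000001101100110100101→0 (0)
 51  10000011011001101001010→1 (1)
 52  00000110110011010010101→0 (1)
 53  00001101100110100101011→0 (0)
 54  00011011001101001010110→0 (1)
 55  00110110011010010101101→0 (0)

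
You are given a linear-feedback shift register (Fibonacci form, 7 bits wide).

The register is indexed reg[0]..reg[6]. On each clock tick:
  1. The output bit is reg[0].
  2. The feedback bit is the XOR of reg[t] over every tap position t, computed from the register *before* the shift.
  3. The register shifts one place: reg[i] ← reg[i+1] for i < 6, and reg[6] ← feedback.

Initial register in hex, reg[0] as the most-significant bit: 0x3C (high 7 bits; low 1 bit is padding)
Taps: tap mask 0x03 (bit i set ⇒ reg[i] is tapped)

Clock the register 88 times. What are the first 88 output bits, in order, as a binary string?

0011110010001011001110101001111101000011100010010011011010110111101100011010010111011100

tick  register→output (feedback)
  0  0011110→0 (0)
  1  0111100→0 (1)
  2  1111001→1 (0)
  3  1110010→1 (0)
  4  1100100→1 (0)
  5  1001000→1 (1)
  6  0010001→0 (0)
  7  0100010→0 (1)
  8  1000101→1 (1)
  9  0001011→0 (0)
 10  0010110→0 (0)
 11  0101100→0 (1)
 12  1011001→1 (1)
 13  0110011→0 (1)
 14  1100111→1 (0)
 15  1001110→1 (1)
 16  0011101→0 (0)
 17  0111010→0 (1)
 18  1110101→1 (0)
 19  1101010→1 (0)
 20  1010100→1 (1)
 21  0101001→0 (1)
 22  1010011→1 (1)
 23  0100111→0 (1)
 24  1001111→1 (1)
 25  0011111→0 (0)
 26  0111110→0 (1)
 27  1111101→1 (0)
 28  1111010→1 (0)
 29  1110100→1 (0)
 30  1101000→1 (0)
 31  1010000→1 (1)
 32  0100001→0 (1)
 33  1000011→1 (1)
 34  0000111→0 (0)
 35  0001110→0 (0)
 36  0011100→0 (0)
 37  0111000→0 (1)
 38  1110001→1 (0)
 39  1100010→1 (0)
 40  1000100→1 (1)
 41  0001001→0 (0)
 42  0010010→0 (0)
 43  0100100→0 (1)
 44  1001001→1 (1)
 45  0010011→0 (0)
 46  0100110→0 (1)
 47  1001101→1 (1)
 48  0011011→0 (0)
 49  0110110→0 (1)
 50  1101101→1 (0)
 51  1011010→1 (1)
 52  0110101→0 (1)
 53  1101011→1 (0)
 54  1010110→1 (1)
 55  0101101→0 (1)
 56  1011011→1 (1)
 57  0110111→0 (1)
 58  1101111→1 (0)
 59  1011110→1 (1)
 60  0111101→0 (1)
 61  1111011→1 (0)
 62  1110110→1 (0)
 63  1101100→1 (0)
 64  1011000→1 (1)
 65  0110001→0 (1)
 66  1100011→1 (0)
 67  1000110→1 (1)
 68  0001101→0 (0)
 69  0011010→0 (0)
 70  0110100→0 (1)
 71  1101001→1 (0)
 72  1010010→1 (1)
 73  0100101→0 (1)
 74  1001011→1 (1)
 75  0010111→0 (0)
 76  0101110→0 (1)
 77  1011101→1 (1)
 78  0111011→0 (1)
 79  1110111→1 (0)
 80  1101110→1 (0)
 81  1011100→1 (1)
 82  0111001→0 (1)
 83  1110011→1 (0)
 84  1100110→1 (0)
 85  1001100→1 (1)
 86  0011001→0 (0)
 87  0110010→0 (1)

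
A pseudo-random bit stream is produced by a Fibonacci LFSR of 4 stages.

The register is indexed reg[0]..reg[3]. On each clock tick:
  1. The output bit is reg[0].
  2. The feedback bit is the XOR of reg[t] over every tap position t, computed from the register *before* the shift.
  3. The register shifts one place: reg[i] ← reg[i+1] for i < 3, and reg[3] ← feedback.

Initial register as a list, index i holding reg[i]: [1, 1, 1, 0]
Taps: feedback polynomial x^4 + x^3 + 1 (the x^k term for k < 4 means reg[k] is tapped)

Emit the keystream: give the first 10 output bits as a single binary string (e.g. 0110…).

1110101100

tick  register→output (feedback)
  0  1110→1 (1)
  1  1101→1 (0)
  2  1010→1 (1)
  3  0101→0 (1)
  4  1011→1 (0)
  5  0110→0 (0)
  6  1100→1 (1)
  7  1001→1 (0)
  8  0010→0 (0)
  9  0100→0 (0)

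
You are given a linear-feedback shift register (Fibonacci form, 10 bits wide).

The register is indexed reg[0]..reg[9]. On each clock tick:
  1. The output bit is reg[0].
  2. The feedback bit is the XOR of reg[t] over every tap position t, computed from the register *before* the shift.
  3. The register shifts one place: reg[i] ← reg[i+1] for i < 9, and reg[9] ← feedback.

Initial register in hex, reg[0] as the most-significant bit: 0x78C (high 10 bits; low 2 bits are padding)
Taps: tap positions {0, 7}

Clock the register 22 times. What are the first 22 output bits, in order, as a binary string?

k : reg_k → out_k, fb_k
0: 0111100011 → 0, fb=0
1: 1111000110 → 1, fb=0
2: 1110001100 → 1, fb=0
3: 1100011000 → 1, fb=1
4: 1000110001 → 1, fb=1
5: 0001100011 → 0, fb=0
6: 0011000110 → 0, fb=1
7: 0110001101 → 0, fb=1
8: 1100011011 → 1, fb=1
9: 1000110111 → 1, fb=0
10: 0001101110 → 0, fb=1
11: 0011011101 → 0, fb=1
12: 0110111011 → 0, fb=0
13: 1101110110 → 1, fb=0
14: 1011101100 → 1, fb=0
15: 0111011000 → 0, fb=0
16: 1110110000 → 1, fb=1
17: 1101100001 → 1, fb=1
18: 1011000011 → 1, fb=1
19: 0110000111 → 0, fb=1
20: 1100001111 → 1, fb=0
21: 1000011110 → 1, fb=0

0111100011000110111011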